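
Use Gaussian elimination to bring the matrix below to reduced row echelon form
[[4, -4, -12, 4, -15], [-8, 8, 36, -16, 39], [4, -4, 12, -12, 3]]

[[1, -1, 0, -1, -3/2], [0, 0, 1, -2/3, 3/4], [0, 0, 0, 0, 0]]

Multiply ρ1 by 1/4.
  [  1  -1  -3    1  -15/4 ]
  [ -8   8  36  -16     39 ]
  [  4  -4  12  -12      3 ]
Add 8 times ρ1 to ρ2.
  [ 1  -1  -3    1  -15/4 ]
  [ 0   0  12   -8      9 ]
  [ 4  -4  12  -12      3 ]
Subtract 4 times ρ1 from ρ3.
  [ 1  -1  -3    1  -15/4 ]
  [ 0   0  12   -8      9 ]
  [ 0   0  24  -16     18 ]
Multiply ρ2 by 1/12.
  [ 1  -1  -3     1  -15/4 ]
  [ 0   0   1  -2/3    3/4 ]
  [ 0   0  24   -16     18 ]
Subtract 24 times ρ2 from ρ3.
  [ 1  -1  -3     1  -15/4 ]
  [ 0   0   1  -2/3    3/4 ]
  [ 0   0   0     0      0 ]
Add 3 times ρ2 to ρ1.
  [ 1  -1  0    -1  -3/2 ]
  [ 0   0  1  -2/3   3/4 ]
  [ 0   0  0     0     0 ]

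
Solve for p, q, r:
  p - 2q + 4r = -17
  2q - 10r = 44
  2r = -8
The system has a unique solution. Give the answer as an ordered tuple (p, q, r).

Form the augmented matrix and row-reduce:
  [ 1  -2    4  |  -17 ]
  [ 0   2  -10  |   44 ]
  [ 0   0    2  |   -8 ]
r2 := 1/2·r2
  [ 1  -2   4  |  -17 ]
  [ 0   1  -5  |   22 ]
  [ 0   0   2  |   -8 ]
r3 := 1/2·r3
  [ 1  -2   4  |  -17 ]
  [ 0   1  -5  |   22 ]
  [ 0   0   1  |   -4 ]
r2 := r2 + 5·r3
  [ 1  -2  4  |  -17 ]
  [ 0   1  0  |    2 ]
  [ 0   0  1  |   -4 ]
r1 := r1 − 4·r3
  [ 1  -2  0  |  -1 ]
  [ 0   1  0  |   2 ]
  [ 0   0  1  |  -4 ]
r1 := r1 + 2·r2
  [ 1  0  0  |   3 ]
  [ 0  1  0  |   2 ]
  [ 0  0  1  |  -4 ]
Reading off the last column: p = 3, q = 2, r = -4.

(3, 2, -4)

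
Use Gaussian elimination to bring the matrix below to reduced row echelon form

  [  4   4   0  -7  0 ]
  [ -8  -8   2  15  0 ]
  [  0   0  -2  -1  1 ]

[[1, 1, 0, -7/4, 0], [0, 0, 1, 1/2, 0], [0, 0, 0, 0, 1]]

R1 ← 1/4·R1
  [  1   1   0  -7/4  0 ]
  [ -8  -8   2    15  0 ]
  [  0   0  -2    -1  1 ]
R2 ← R2 + 8·R1
  [ 1  1   0  -7/4  0 ]
  [ 0  0   2     1  0 ]
  [ 0  0  -2    -1  1 ]
R2 ← 1/2·R2
  [ 1  1   0  -7/4  0 ]
  [ 0  0   1   1/2  0 ]
  [ 0  0  -2    -1  1 ]
R3 ← R3 + 2·R2
  [ 1  1  0  -7/4  0 ]
  [ 0  0  1   1/2  0 ]
  [ 0  0  0     0  1 ]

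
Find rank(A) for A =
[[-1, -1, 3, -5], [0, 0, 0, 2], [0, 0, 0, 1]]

ρ1 -> -1·ρ1
  [ 1  1  -3  5 ]
  [ 0  0   0  2 ]
  [ 0  0   0  1 ]
ρ2 -> 1/2·ρ2
  [ 1  1  -3  5 ]
  [ 0  0   0  1 ]
  [ 0  0   0  1 ]
ρ3 -> ρ3 − ρ2
  [ 1  1  -3  5 ]
  [ 0  0   0  1 ]
  [ 0  0   0  0 ]
ρ1 -> ρ1 − 5·ρ2
  [ 1  1  -3  0 ]
  [ 0  0   0  1 ]
  [ 0  0   0  0 ]
The reduced form has 2 nonzero rows.

rank = 2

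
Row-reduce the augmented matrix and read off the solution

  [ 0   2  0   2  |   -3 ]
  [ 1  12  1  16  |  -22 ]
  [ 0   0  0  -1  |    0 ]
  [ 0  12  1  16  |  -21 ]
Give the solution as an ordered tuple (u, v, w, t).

(-1, -3/2, -3, 0)

R1 ↔ R2
  [ 1  12  1  16  |  -22 ]
  [ 0   2  0   2  |   -3 ]
  [ 0   0  0  -1  |    0 ]
  [ 0  12  1  16  |  -21 ]
R2 → 1/2·R2
  [ 1  12  1  16  |   -22 ]
  [ 0   1  0   1  |  -3/2 ]
  [ 0   0  0  -1  |     0 ]
  [ 0  12  1  16  |   -21 ]
R4 → R4 − 12·R2
  [ 1  12  1  16  |   -22 ]
  [ 0   1  0   1  |  -3/2 ]
  [ 0   0  0  -1  |     0 ]
  [ 0   0  1   4  |    -3 ]
R3 ↔ R4
  [ 1  12  1  16  |   -22 ]
  [ 0   1  0   1  |  -3/2 ]
  [ 0   0  1   4  |    -3 ]
  [ 0   0  0  -1  |     0 ]
R4 → -1·R4
  [ 1  12  1  16  |   -22 ]
  [ 0   1  0   1  |  -3/2 ]
  [ 0   0  1   4  |    -3 ]
  [ 0   0  0   1  |     0 ]
R3 → R3 − 4·R4
  [ 1  12  1  16  |   -22 ]
  [ 0   1  0   1  |  -3/2 ]
  [ 0   0  1   0  |    -3 ]
  [ 0   0  0   1  |     0 ]
R2 → R2 − R4
  [ 1  12  1  16  |   -22 ]
  [ 0   1  0   0  |  -3/2 ]
  [ 0   0  1   0  |    -3 ]
  [ 0   0  0   1  |     0 ]
R1 → R1 − 16·R4
  [ 1  12  1  0  |   -22 ]
  [ 0   1  0  0  |  -3/2 ]
  [ 0   0  1  0  |    -3 ]
  [ 0   0  0  1  |     0 ]
R1 → R1 − R3
  [ 1  12  0  0  |   -19 ]
  [ 0   1  0  0  |  -3/2 ]
  [ 0   0  1  0  |    -3 ]
  [ 0   0  0  1  |     0 ]
R1 → R1 − 12·R2
  [ 1  0  0  0  |    -1 ]
  [ 0  1  0  0  |  -3/2 ]
  [ 0  0  1  0  |    -3 ]
  [ 0  0  0  1  |     0 ]
Reading off the last column: u = -1, v = -3/2, w = -3, t = 0.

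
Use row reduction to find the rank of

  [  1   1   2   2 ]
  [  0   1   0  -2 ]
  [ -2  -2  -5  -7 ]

ρ3 := ρ3 + 2·ρ1
  [ 1  1   2   2 ]
  [ 0  1   0  -2 ]
  [ 0  0  -1  -3 ]
ρ3 := -1·ρ3
  [ 1  1  2   2 ]
  [ 0  1  0  -2 ]
  [ 0  0  1   3 ]
ρ1 := ρ1 − 2·ρ3
  [ 1  1  0  -4 ]
  [ 0  1  0  -2 ]
  [ 0  0  1   3 ]
ρ1 := ρ1 − ρ2
  [ 1  0  0  -2 ]
  [ 0  1  0  -2 ]
  [ 0  0  1   3 ]
The reduced form has 3 nonzero rows.

rank = 3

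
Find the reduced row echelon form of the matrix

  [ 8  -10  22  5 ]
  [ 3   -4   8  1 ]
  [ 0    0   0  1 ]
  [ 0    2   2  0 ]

r1 → 1/8·r1
  [ 1  -5/4  11/4  5/8 ]
  [ 3    -4     8    1 ]
  [ 0     0     0    1 ]
  [ 0     2     2    0 ]
r2 → r2 − 3·r1
  [ 1  -5/4  11/4   5/8 ]
  [ 0  -1/4  -1/4  -7/8 ]
  [ 0     0     0     1 ]
  [ 0     2     2     0 ]
r2 → -4·r2
  [ 1  -5/4  11/4  5/8 ]
  [ 0     1     1  7/2 ]
  [ 0     0     0    1 ]
  [ 0     2     2    0 ]
r4 → r4 − 2·r2
  [ 1  -5/4  11/4  5/8 ]
  [ 0     1     1  7/2 ]
  [ 0     0     0    1 ]
  [ 0     0     0   -7 ]
r4 → r4 + 7·r3
  [ 1  -5/4  11/4  5/8 ]
  [ 0     1     1  7/2 ]
  [ 0     0     0    1 ]
  [ 0     0     0    0 ]
r2 → r2 − 7/2·r3
  [ 1  -5/4  11/4  5/8 ]
  [ 0     1     1    0 ]
  [ 0     0     0    1 ]
  [ 0     0     0    0 ]
r1 → r1 − 5/8·r3
  [ 1  -5/4  11/4  0 ]
  [ 0     1     1  0 ]
  [ 0     0     0  1 ]
  [ 0     0     0  0 ]
r1 → r1 + 5/4·r2
  [ 1  0  4  0 ]
  [ 0  1  1  0 ]
  [ 0  0  0  1 ]
  [ 0  0  0  0 ]

[[1, 0, 4, 0], [0, 1, 1, 0], [0, 0, 0, 1], [0, 0, 0, 0]]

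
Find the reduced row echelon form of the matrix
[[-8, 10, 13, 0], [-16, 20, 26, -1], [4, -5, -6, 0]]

[[1, -5/4, 0, 0], [0, 0, 1, 0], [0, 0, 0, 1]]

ρ1 := -1/8·ρ1
ρ2 := ρ2 + 16·ρ1
ρ3 := ρ3 − 4·ρ1
ρ2 <-> ρ3
ρ2 := 2·ρ2
ρ3 := -1·ρ3
ρ1 := ρ1 + 13/8·ρ2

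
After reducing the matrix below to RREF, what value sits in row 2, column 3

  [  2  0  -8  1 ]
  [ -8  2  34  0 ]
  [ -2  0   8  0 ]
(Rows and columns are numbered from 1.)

ρ1 ← 1/2·ρ1
  [  1  0  -4  1/2 ]
  [ -8  2  34    0 ]
  [ -2  0   8    0 ]
ρ2 ← ρ2 + 8·ρ1
  [  1  0  -4  1/2 ]
  [  0  2   2    4 ]
  [ -2  0   8    0 ]
ρ3 ← ρ3 + 2·ρ1
  [ 1  0  -4  1/2 ]
  [ 0  2   2    4 ]
  [ 0  0   0    1 ]
ρ2 ← 1/2·ρ2
  [ 1  0  -4  1/2 ]
  [ 0  1   1    2 ]
  [ 0  0   0    1 ]
ρ2 ← ρ2 − 2·ρ3
  [ 1  0  -4  1/2 ]
  [ 0  1   1    0 ]
  [ 0  0   0    1 ]
ρ1 ← ρ1 − 1/2·ρ3
  [ 1  0  -4  0 ]
  [ 0  1   1  0 ]
  [ 0  0   0  1 ]

1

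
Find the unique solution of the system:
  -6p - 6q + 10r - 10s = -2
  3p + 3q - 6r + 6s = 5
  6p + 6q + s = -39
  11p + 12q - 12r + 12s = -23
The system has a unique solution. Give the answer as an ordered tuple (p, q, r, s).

Form the augmented matrix and row-reduce:
  [ -6  -6   10  -10  |   -2 ]
  [  3   3   -6    6  |    5 ]
  [  6   6    0    1  |  -39 ]
  [ 11  12  -12   12  |  -23 ]
Multiply r1 by -1/6.
Subtract 3 times r1 from r2.
Subtract 6 times r1 from r3.
Subtract 11 times r1 from r4.
Swap r2 and r4.
Multiply r3 by 1/10.
Add r3 to r4.
Multiply r4 by 10.
Add 9/10 times r4 to r3.
Add 19/3 times r4 to r2.
Subtract 5/3 times r4 from r1.
Subtract 19/3 times r3 from r2.
Add 5/3 times r3 to r1.
Subtract r2 from r1.
Reading off the last column: p = -5, q = -4/3, r = -5, s = -1.

(-5, -4/3, -5, -1)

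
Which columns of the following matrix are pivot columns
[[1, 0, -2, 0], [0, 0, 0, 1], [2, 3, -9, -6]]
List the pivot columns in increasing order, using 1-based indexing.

1, 2, 4

R3 ← R3 − 2·R1
R2 <=> R3
R2 ← 1/3·R2
R2 ← R2 + 2·R3
Pivot columns are the columns containing a leading 1.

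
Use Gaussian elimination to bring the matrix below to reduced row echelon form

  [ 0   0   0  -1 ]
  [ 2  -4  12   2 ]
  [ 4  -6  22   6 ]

ρ1 ↔ ρ2
  [ 2  -4  12   2 ]
  [ 0   0   0  -1 ]
  [ 4  -6  22   6 ]
ρ1 → 1/2·ρ1
  [ 1  -2   6   1 ]
  [ 0   0   0  -1 ]
  [ 4  -6  22   6 ]
ρ3 → ρ3 − 4·ρ1
  [ 1  -2   6   1 ]
  [ 0   0   0  -1 ]
  [ 0   2  -2   2 ]
ρ2 ↔ ρ3
  [ 1  -2   6   1 ]
  [ 0   2  -2   2 ]
  [ 0   0   0  -1 ]
ρ2 → 1/2·ρ2
  [ 1  -2   6   1 ]
  [ 0   1  -1   1 ]
  [ 0   0   0  -1 ]
ρ3 → -1·ρ3
  [ 1  -2   6  1 ]
  [ 0   1  -1  1 ]
  [ 0   0   0  1 ]
ρ2 → ρ2 − ρ3
  [ 1  -2   6  1 ]
  [ 0   1  -1  0 ]
  [ 0   0   0  1 ]
ρ1 → ρ1 − ρ3
  [ 1  -2   6  0 ]
  [ 0   1  -1  0 ]
  [ 0   0   0  1 ]
ρ1 → ρ1 + 2·ρ2
  [ 1  0   4  0 ]
  [ 0  1  -1  0 ]
  [ 0  0   0  1 ]

[[1, 0, 4, 0], [0, 1, -1, 0], [0, 0, 0, 1]]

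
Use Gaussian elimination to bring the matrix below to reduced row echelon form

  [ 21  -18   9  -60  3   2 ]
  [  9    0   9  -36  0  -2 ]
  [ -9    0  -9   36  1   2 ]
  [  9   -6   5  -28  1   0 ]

r1 := 1/21·r1
  [  1  -6/7  3/7  -20/7  1/7  2/21 ]
  [  9     0    9    -36    0    -2 ]
  [ -9     0   -9     36    1     2 ]
  [  9    -6    5    -28    1     0 ]
r2 := r2 − 9·r1
  [  1  -6/7   3/7  -20/7   1/7   2/21 ]
  [  0  54/7  36/7  -72/7  -9/7  -20/7 ]
  [ -9     0    -9     36     1      2 ]
  [  9    -6     5    -28     1      0 ]
r3 := r3 + 9·r1
  [ 1   -6/7    3/7  -20/7   1/7   2/21 ]
  [ 0   54/7   36/7  -72/7  -9/7  -20/7 ]
  [ 0  -54/7  -36/7   72/7  16/7   20/7 ]
  [ 9     -6      5    -28     1      0 ]
r4 := r4 − 9·r1
  [ 1   -6/7    3/7  -20/7   1/7   2/21 ]
  [ 0   54/7   36/7  -72/7  -9/7  -20/7 ]
  [ 0  -54/7  -36/7   72/7  16/7   20/7 ]
  [ 0   12/7    8/7  -16/7  -2/7   -6/7 ]
r2 := 7/54·r2
  [ 1   -6/7    3/7  -20/7   1/7    2/21 ]
  [ 0      1    2/3   -4/3  -1/6  -10/27 ]
  [ 0  -54/7  -36/7   72/7  16/7    20/7 ]
  [ 0   12/7    8/7  -16/7  -2/7    -6/7 ]
r3 := r3 + 54/7·r2
  [ 1  -6/7  3/7  -20/7   1/7    2/21 ]
  [ 0     1  2/3   -4/3  -1/6  -10/27 ]
  [ 0     0    0      0     1       0 ]
  [ 0  12/7  8/7  -16/7  -2/7    -6/7 ]
r4 := r4 − 12/7·r2
  [ 1  -6/7  3/7  -20/7   1/7    2/21 ]
  [ 0     1  2/3   -4/3  -1/6  -10/27 ]
  [ 0     0    0      0     1       0 ]
  [ 0     0    0      0     0    -2/9 ]
r4 := -9/2·r4
  [ 1  -6/7  3/7  -20/7   1/7    2/21 ]
  [ 0     1  2/3   -4/3  -1/6  -10/27 ]
  [ 0     0    0      0     1       0 ]
  [ 0     0    0      0     0       1 ]
r2 := r2 + 10/27·r4
  [ 1  -6/7  3/7  -20/7   1/7  2/21 ]
  [ 0     1  2/3   -4/3  -1/6     0 ]
  [ 0     0    0      0     1     0 ]
  [ 0     0    0      0     0     1 ]
r1 := r1 − 2/21·r4
  [ 1  -6/7  3/7  -20/7   1/7  0 ]
  [ 0     1  2/3   -4/3  -1/6  0 ]
  [ 0     0    0      0     1  0 ]
  [ 0     0    0      0     0  1 ]
r2 := r2 + 1/6·r3
  [ 1  -6/7  3/7  -20/7  1/7  0 ]
  [ 0     1  2/3   -4/3    0  0 ]
  [ 0     0    0      0    1  0 ]
  [ 0     0    0      0    0  1 ]
r1 := r1 − 1/7·r3
  [ 1  -6/7  3/7  -20/7  0  0 ]
  [ 0     1  2/3   -4/3  0  0 ]
  [ 0     0    0      0  1  0 ]
  [ 0     0    0      0  0  1 ]
r1 := r1 + 6/7·r2
  [ 1  0    1    -4  0  0 ]
  [ 0  1  2/3  -4/3  0  0 ]
  [ 0  0    0     0  1  0 ]
  [ 0  0    0     0  0  1 ]

[[1, 0, 1, -4, 0, 0], [0, 1, 2/3, -4/3, 0, 0], [0, 0, 0, 0, 1, 0], [0, 0, 0, 0, 0, 1]]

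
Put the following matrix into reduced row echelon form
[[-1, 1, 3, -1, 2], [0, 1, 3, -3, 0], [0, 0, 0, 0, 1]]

[[1, 0, 0, -2, 0], [0, 1, 3, -3, 0], [0, 0, 0, 0, 1]]

r1 ← -1·r1
r1 ← r1 + 2·r3
r1 ← r1 + r2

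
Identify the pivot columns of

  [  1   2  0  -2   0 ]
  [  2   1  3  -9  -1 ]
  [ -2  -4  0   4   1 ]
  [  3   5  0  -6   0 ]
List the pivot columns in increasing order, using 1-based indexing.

ρ2 := ρ2 − 2·ρ1
  [  1   2  0  -2   0 ]
  [  0  -3  3  -5  -1 ]
  [ -2  -4  0   4   1 ]
  [  3   5  0  -6   0 ]
ρ3 := ρ3 + 2·ρ1
  [ 1   2  0  -2   0 ]
  [ 0  -3  3  -5  -1 ]
  [ 0   0  0   0   1 ]
  [ 3   5  0  -6   0 ]
ρ4 := ρ4 − 3·ρ1
  [ 1   2  0  -2   0 ]
  [ 0  -3  3  -5  -1 ]
  [ 0   0  0   0   1 ]
  [ 0  -1  0   0   0 ]
ρ2 := -1/3·ρ2
  [ 1   2   0   -2    0 ]
  [ 0   1  -1  5/3  1/3 ]
  [ 0   0   0    0    1 ]
  [ 0  -1   0    0    0 ]
ρ4 := ρ4 + ρ2
  [ 1  2   0   -2    0 ]
  [ 0  1  -1  5/3  1/3 ]
  [ 0  0   0    0    1 ]
  [ 0  0  -1  5/3  1/3 ]
ρ3 ↔ ρ4
  [ 1  2   0   -2    0 ]
  [ 0  1  -1  5/3  1/3 ]
  [ 0  0  -1  5/3  1/3 ]
  [ 0  0   0    0    1 ]
ρ3 := -1·ρ3
  [ 1  2   0    -2     0 ]
  [ 0  1  -1   5/3   1/3 ]
  [ 0  0   1  -5/3  -1/3 ]
  [ 0  0   0     0     1 ]
ρ3 := ρ3 + 1/3·ρ4
  [ 1  2   0    -2    0 ]
  [ 0  1  -1   5/3  1/3 ]
  [ 0  0   1  -5/3    0 ]
  [ 0  0   0     0    1 ]
ρ2 := ρ2 − 1/3·ρ4
  [ 1  2   0    -2  0 ]
  [ 0  1  -1   5/3  0 ]
  [ 0  0   1  -5/3  0 ]
  [ 0  0   0     0  1 ]
ρ2 := ρ2 + ρ3
  [ 1  2  0    -2  0 ]
  [ 0  1  0     0  0 ]
  [ 0  0  1  -5/3  0 ]
  [ 0  0  0     0  1 ]
ρ1 := ρ1 − 2·ρ2
  [ 1  0  0    -2  0 ]
  [ 0  1  0     0  0 ]
  [ 0  0  1  -5/3  0 ]
  [ 0  0  0     0  1 ]
Pivot columns are the columns containing a leading 1.

1, 2, 3, 5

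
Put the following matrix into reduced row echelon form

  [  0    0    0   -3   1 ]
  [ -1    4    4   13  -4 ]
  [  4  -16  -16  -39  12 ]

Swap ρ1 and ρ2.
  [ -1    4    4   13  -4 ]
  [  0    0    0   -3   1 ]
  [  4  -16  -16  -39  12 ]
Multiply ρ1 by -1.
  [ 1   -4   -4  -13   4 ]
  [ 0    0    0   -3   1 ]
  [ 4  -16  -16  -39  12 ]
Subtract 4 times ρ1 from ρ3.
  [ 1  -4  -4  -13   4 ]
  [ 0   0   0   -3   1 ]
  [ 0   0   0   13  -4 ]
Multiply ρ2 by -1/3.
  [ 1  -4  -4  -13     4 ]
  [ 0   0   0    1  -1/3 ]
  [ 0   0   0   13    -4 ]
Subtract 13 times ρ2 from ρ3.
  [ 1  -4  -4  -13     4 ]
  [ 0   0   0    1  -1/3 ]
  [ 0   0   0    0   1/3 ]
Multiply ρ3 by 3.
  [ 1  -4  -4  -13     4 ]
  [ 0   0   0    1  -1/3 ]
  [ 0   0   0    0     1 ]
Add 1/3 times ρ3 to ρ2.
  [ 1  -4  -4  -13  4 ]
  [ 0   0   0    1  0 ]
  [ 0   0   0    0  1 ]
Subtract 4 times ρ3 from ρ1.
  [ 1  -4  -4  -13  0 ]
  [ 0   0   0    1  0 ]
  [ 0   0   0    0  1 ]
Add 13 times ρ2 to ρ1.
  [ 1  -4  -4  0  0 ]
  [ 0   0   0  1  0 ]
  [ 0   0   0  0  1 ]

[[1, -4, -4, 0, 0], [0, 0, 0, 1, 0], [0, 0, 0, 0, 1]]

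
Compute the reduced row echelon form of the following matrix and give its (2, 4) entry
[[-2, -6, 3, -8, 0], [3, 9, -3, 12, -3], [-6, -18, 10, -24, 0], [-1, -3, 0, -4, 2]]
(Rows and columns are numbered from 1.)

ρ1 -> -1/2·ρ1
  [  1    3  -3/2    4   0 ]
  [  3    9    -3   12  -3 ]
  [ -6  -18    10  -24   0 ]
  [ -1   -3     0   -4   2 ]
ρ2 -> ρ2 − 3·ρ1
  [  1    3  -3/2    4   0 ]
  [  0    0   3/2    0  -3 ]
  [ -6  -18    10  -24   0 ]
  [ -1   -3     0   -4   2 ]
ρ3 -> ρ3 + 6·ρ1
  [  1   3  -3/2   4   0 ]
  [  0   0   3/2   0  -3 ]
  [  0   0     1   0   0 ]
  [ -1  -3     0  -4   2 ]
ρ4 -> ρ4 + ρ1
  [ 1  3  -3/2  4   0 ]
  [ 0  0   3/2  0  -3 ]
  [ 0  0     1  0   0 ]
  [ 0  0  -3/2  0   2 ]
ρ2 -> 2/3·ρ2
  [ 1  3  -3/2  4   0 ]
  [ 0  0     1  0  -2 ]
  [ 0  0     1  0   0 ]
  [ 0  0  -3/2  0   2 ]
ρ3 -> ρ3 − ρ2
  [ 1  3  -3/2  4   0 ]
  [ 0  0     1  0  -2 ]
  [ 0  0     0  0   2 ]
  [ 0  0  -3/2  0   2 ]
ρ4 -> ρ4 + 3/2·ρ2
  [ 1  3  -3/2  4   0 ]
  [ 0  0     1  0  -2 ]
  [ 0  0     0  0   2 ]
  [ 0  0     0  0  -1 ]
ρ3 -> 1/2·ρ3
  [ 1  3  -3/2  4   0 ]
  [ 0  0     1  0  -2 ]
  [ 0  0     0  0   1 ]
  [ 0  0     0  0  -1 ]
ρ4 -> ρ4 + ρ3
  [ 1  3  -3/2  4   0 ]
  [ 0  0     1  0  -2 ]
  [ 0  0     0  0   1 ]
  [ 0  0     0  0   0 ]
ρ2 -> ρ2 + 2·ρ3
  [ 1  3  -3/2  4  0 ]
  [ 0  0     1  0  0 ]
  [ 0  0     0  0  1 ]
  [ 0  0     0  0  0 ]
ρ1 -> ρ1 + 3/2·ρ2
  [ 1  3  0  4  0 ]
  [ 0  0  1  0  0 ]
  [ 0  0  0  0  1 ]
  [ 0  0  0  0  0 ]

0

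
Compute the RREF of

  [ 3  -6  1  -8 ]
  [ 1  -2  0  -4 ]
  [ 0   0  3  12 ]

Multiply R1 by 1/3.
  [ 1  -2  1/3  -8/3 ]
  [ 1  -2    0    -4 ]
  [ 0   0    3    12 ]
Subtract R1 from R2.
  [ 1  -2   1/3  -8/3 ]
  [ 0   0  -1/3  -4/3 ]
  [ 0   0     3    12 ]
Multiply R2 by -3.
  [ 1  -2  1/3  -8/3 ]
  [ 0   0    1     4 ]
  [ 0   0    3    12 ]
Subtract 3 times R2 from R3.
  [ 1  -2  1/3  -8/3 ]
  [ 0   0    1     4 ]
  [ 0   0    0     0 ]
Subtract 1/3 times R2 from R1.
  [ 1  -2  0  -4 ]
  [ 0   0  1   4 ]
  [ 0   0  0   0 ]

[[1, -2, 0, -4], [0, 0, 1, 4], [0, 0, 0, 0]]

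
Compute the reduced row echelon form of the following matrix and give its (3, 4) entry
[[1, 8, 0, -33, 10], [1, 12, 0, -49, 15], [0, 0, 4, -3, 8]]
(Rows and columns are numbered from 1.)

-3/4

Subtract R1 from R2.
  [ 1  8  0  -33  10 ]
  [ 0  4  0  -16   5 ]
  [ 0  0  4   -3   8 ]
Multiply R2 by 1/4.
  [ 1  8  0  -33   10 ]
  [ 0  1  0   -4  5/4 ]
  [ 0  0  4   -3    8 ]
Multiply R3 by 1/4.
  [ 1  8  0   -33   10 ]
  [ 0  1  0    -4  5/4 ]
  [ 0  0  1  -3/4    2 ]
Subtract 8 times R2 from R1.
  [ 1  0  0    -1    0 ]
  [ 0  1  0    -4  5/4 ]
  [ 0  0  1  -3/4    2 ]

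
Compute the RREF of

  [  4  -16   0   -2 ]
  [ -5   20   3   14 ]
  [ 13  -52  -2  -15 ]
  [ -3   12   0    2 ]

[[1, -4, 0, 0], [0, 0, 1, 0], [0, 0, 0, 1], [0, 0, 0, 0]]

ρ1 ← 1/4·ρ1
  [  1   -4   0  -1/2 ]
  [ -5   20   3    14 ]
  [ 13  -52  -2   -15 ]
  [ -3   12   0     2 ]
ρ2 ← ρ2 + 5·ρ1
  [  1   -4   0  -1/2 ]
  [  0    0   3  23/2 ]
  [ 13  -52  -2   -15 ]
  [ -3   12   0     2 ]
ρ3 ← ρ3 − 13·ρ1
  [  1  -4   0   -1/2 ]
  [  0   0   3   23/2 ]
  [  0   0  -2  -17/2 ]
  [ -3  12   0      2 ]
ρ4 ← ρ4 + 3·ρ1
  [ 1  -4   0   -1/2 ]
  [ 0   0   3   23/2 ]
  [ 0   0  -2  -17/2 ]
  [ 0   0   0    1/2 ]
ρ2 ← 1/3·ρ2
  [ 1  -4   0   -1/2 ]
  [ 0   0   1   23/6 ]
  [ 0   0  -2  -17/2 ]
  [ 0   0   0    1/2 ]
ρ3 ← ρ3 + 2·ρ2
  [ 1  -4  0  -1/2 ]
  [ 0   0  1  23/6 ]
  [ 0   0  0  -5/6 ]
  [ 0   0  0   1/2 ]
ρ3 ← -6/5·ρ3
  [ 1  -4  0  -1/2 ]
  [ 0   0  1  23/6 ]
  [ 0   0  0     1 ]
  [ 0   0  0   1/2 ]
ρ4 ← ρ4 − 1/2·ρ3
  [ 1  -4  0  -1/2 ]
  [ 0   0  1  23/6 ]
  [ 0   0  0     1 ]
  [ 0   0  0     0 ]
ρ2 ← ρ2 − 23/6·ρ3
  [ 1  -4  0  -1/2 ]
  [ 0   0  1     0 ]
  [ 0   0  0     1 ]
  [ 0   0  0     0 ]
ρ1 ← ρ1 + 1/2·ρ3
  [ 1  -4  0  0 ]
  [ 0   0  1  0 ]
  [ 0   0  0  1 ]
  [ 0   0  0  0 ]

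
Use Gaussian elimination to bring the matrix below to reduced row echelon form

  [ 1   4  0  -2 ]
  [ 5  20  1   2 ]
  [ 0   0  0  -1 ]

[[1, 4, 0, 0], [0, 0, 1, 0], [0, 0, 0, 1]]

R2 → R2 − 5·R1
  [ 1  4  0  -2 ]
  [ 0  0  1  12 ]
  [ 0  0  0  -1 ]
R3 → -1·R3
  [ 1  4  0  -2 ]
  [ 0  0  1  12 ]
  [ 0  0  0   1 ]
R2 → R2 − 12·R3
  [ 1  4  0  -2 ]
  [ 0  0  1   0 ]
  [ 0  0  0   1 ]
R1 → R1 + 2·R3
  [ 1  4  0  0 ]
  [ 0  0  1  0 ]
  [ 0  0  0  1 ]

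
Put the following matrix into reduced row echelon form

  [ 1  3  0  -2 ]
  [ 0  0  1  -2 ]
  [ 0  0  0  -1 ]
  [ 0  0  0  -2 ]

R3 → -1·R3
  [ 1  3  0  -2 ]
  [ 0  0  1  -2 ]
  [ 0  0  0   1 ]
  [ 0  0  0  -2 ]
R4 → R4 + 2·R3
  [ 1  3  0  -2 ]
  [ 0  0  1  -2 ]
  [ 0  0  0   1 ]
  [ 0  0  0   0 ]
R2 → R2 + 2·R3
  [ 1  3  0  -2 ]
  [ 0  0  1   0 ]
  [ 0  0  0   1 ]
  [ 0  0  0   0 ]
R1 → R1 + 2·R3
  [ 1  3  0  0 ]
  [ 0  0  1  0 ]
  [ 0  0  0  1 ]
  [ 0  0  0  0 ]

[[1, 3, 0, 0], [0, 0, 1, 0], [0, 0, 0, 1], [0, 0, 0, 0]]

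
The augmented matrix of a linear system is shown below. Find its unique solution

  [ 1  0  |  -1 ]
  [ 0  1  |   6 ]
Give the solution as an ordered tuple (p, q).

Reading off the last column: p = -1, q = 6.

(-1, 6)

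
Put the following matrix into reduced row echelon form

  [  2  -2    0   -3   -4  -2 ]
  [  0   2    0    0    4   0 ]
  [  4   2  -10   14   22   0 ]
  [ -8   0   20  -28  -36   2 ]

[[1, 0, 0, -3/2, 0, 0], [0, 1, 0, 0, 2, 0], [0, 0, 1, -2, -9/5, 0], [0, 0, 0, 0, 0, 1]]

R1 ← 1/2·R1
  [  1  -1    0  -3/2   -2  -1 ]
  [  0   2    0     0    4   0 ]
  [  4   2  -10    14   22   0 ]
  [ -8   0   20   -28  -36   2 ]
R3 ← R3 − 4·R1
  [  1  -1    0  -3/2   -2  -1 ]
  [  0   2    0     0    4   0 ]
  [  0   6  -10    20   30   4 ]
  [ -8   0   20   -28  -36   2 ]
R4 ← R4 + 8·R1
  [ 1  -1    0  -3/2   -2  -1 ]
  [ 0   2    0     0    4   0 ]
  [ 0   6  -10    20   30   4 ]
  [ 0  -8   20   -40  -52  -6 ]
R2 ← 1/2·R2
  [ 1  -1    0  -3/2   -2  -1 ]
  [ 0   1    0     0    2   0 ]
  [ 0   6  -10    20   30   4 ]
  [ 0  -8   20   -40  -52  -6 ]
R3 ← R3 − 6·R2
  [ 1  -1    0  -3/2   -2  -1 ]
  [ 0   1    0     0    2   0 ]
  [ 0   0  -10    20   18   4 ]
  [ 0  -8   20   -40  -52  -6 ]
R4 ← R4 + 8·R2
  [ 1  -1    0  -3/2   -2  -1 ]
  [ 0   1    0     0    2   0 ]
  [ 0   0  -10    20   18   4 ]
  [ 0   0   20   -40  -36  -6 ]
R3 ← -1/10·R3
  [ 1  -1   0  -3/2    -2    -1 ]
  [ 0   1   0     0     2     0 ]
  [ 0   0   1    -2  -9/5  -2/5 ]
  [ 0   0  20   -40   -36    -6 ]
R4 ← R4 − 20·R3
  [ 1  -1  0  -3/2    -2    -1 ]
  [ 0   1  0     0     2     0 ]
  [ 0   0  1    -2  -9/5  -2/5 ]
  [ 0   0  0     0     0     2 ]
R4 ← 1/2·R4
  [ 1  -1  0  -3/2    -2    -1 ]
  [ 0   1  0     0     2     0 ]
  [ 0   0  1    -2  -9/5  -2/5 ]
  [ 0   0  0     0     0     1 ]
R3 ← R3 + 2/5·R4
  [ 1  -1  0  -3/2    -2  -1 ]
  [ 0   1  0     0     2   0 ]
  [ 0   0  1    -2  -9/5   0 ]
  [ 0   0  0     0     0   1 ]
R1 ← R1 + R4
  [ 1  -1  0  -3/2    -2  0 ]
  [ 0   1  0     0     2  0 ]
  [ 0   0  1    -2  -9/5  0 ]
  [ 0   0  0     0     0  1 ]
R1 ← R1 + R2
  [ 1  0  0  -3/2     0  0 ]
  [ 0  1  0     0     2  0 ]
  [ 0  0  1    -2  -9/5  0 ]
  [ 0  0  0     0     0  1 ]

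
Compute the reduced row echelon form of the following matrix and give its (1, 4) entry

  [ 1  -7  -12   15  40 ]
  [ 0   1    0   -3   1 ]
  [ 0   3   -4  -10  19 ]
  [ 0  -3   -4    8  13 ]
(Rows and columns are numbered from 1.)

-3

Subtract 3 times R2 from R3.
Add 3 times R2 to R4.
Multiply R3 by -1/4.
Add 4 times R3 to R4.
Add 12 times R3 to R1.
Add 7 times R2 to R1.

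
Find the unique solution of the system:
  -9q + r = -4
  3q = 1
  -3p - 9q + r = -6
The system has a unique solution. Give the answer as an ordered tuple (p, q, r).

(2/3, 1/3, -1)

Form the augmented matrix and row-reduce:
  [  0  -9  1  |  -4 ]
  [  0   3  0  |   1 ]
  [ -3  -9  1  |  -6 ]
R1 <-> R3
  [ -3  -9  1  |  -6 ]
  [  0   3  0  |   1 ]
  [  0  -9  1  |  -4 ]
R1 → -1/3·R1
  [ 1   3  -1/3  |   2 ]
  [ 0   3     0  |   1 ]
  [ 0  -9     1  |  -4 ]
R2 → 1/3·R2
  [ 1   3  -1/3  |    2 ]
  [ 0   1     0  |  1/3 ]
  [ 0  -9     1  |   -4 ]
R3 → R3 + 9·R2
  [ 1  3  -1/3  |    2 ]
  [ 0  1     0  |  1/3 ]
  [ 0  0     1  |   -1 ]
R1 → R1 + 1/3·R3
  [ 1  3  0  |  5/3 ]
  [ 0  1  0  |  1/3 ]
  [ 0  0  1  |   -1 ]
R1 → R1 − 3·R2
  [ 1  0  0  |  2/3 ]
  [ 0  1  0  |  1/3 ]
  [ 0  0  1  |   -1 ]
Reading off the last column: p = 2/3, q = 1/3, r = -1.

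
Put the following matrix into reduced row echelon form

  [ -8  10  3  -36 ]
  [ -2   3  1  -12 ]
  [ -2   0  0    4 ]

[[1, 0, 0, -2], [0, 1, 0, -4], [0, 0, 1, -4]]

r1 ← -1/8·r1
  [  1  -5/4  -3/8  9/2 ]
  [ -2     3     1  -12 ]
  [ -2     0     0    4 ]
r2 ← r2 + 2·r1
  [  1  -5/4  -3/8  9/2 ]
  [  0   1/2   1/4   -3 ]
  [ -2     0     0    4 ]
r3 ← r3 + 2·r1
  [ 1  -5/4  -3/8  9/2 ]
  [ 0   1/2   1/4   -3 ]
  [ 0  -5/2  -3/4   13 ]
r2 ← 2·r2
  [ 1  -5/4  -3/8  9/2 ]
  [ 0     1   1/2   -6 ]
  [ 0  -5/2  -3/4   13 ]
r3 ← r3 + 5/2·r2
  [ 1  -5/4  -3/8  9/2 ]
  [ 0     1   1/2   -6 ]
  [ 0     0   1/2   -2 ]
r3 ← 2·r3
  [ 1  -5/4  -3/8  9/2 ]
  [ 0     1   1/2   -6 ]
  [ 0     0     1   -4 ]
r2 ← r2 − 1/2·r3
  [ 1  -5/4  -3/8  9/2 ]
  [ 0     1     0   -4 ]
  [ 0     0     1   -4 ]
r1 ← r1 + 3/8·r3
  [ 1  -5/4  0   3 ]
  [ 0     1  0  -4 ]
  [ 0     0  1  -4 ]
r1 ← r1 + 5/4·r2
  [ 1  0  0  -2 ]
  [ 0  1  0  -4 ]
  [ 0  0  1  -4 ]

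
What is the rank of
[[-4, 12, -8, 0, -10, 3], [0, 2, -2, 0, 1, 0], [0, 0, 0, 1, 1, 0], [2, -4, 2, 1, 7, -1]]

rank = 4

ρ1 → -1/4·ρ1
  [ 1  -3   2  0  5/2  -3/4 ]
  [ 0   2  -2  0    1     0 ]
  [ 0   0   0  1    1     0 ]
  [ 2  -4   2  1    7    -1 ]
ρ4 → ρ4 − 2·ρ1
  [ 1  -3   2  0  5/2  -3/4 ]
  [ 0   2  -2  0    1     0 ]
  [ 0   0   0  1    1     0 ]
  [ 0   2  -2  1    2   1/2 ]
ρ2 → 1/2·ρ2
  [ 1  -3   2  0  5/2  -3/4 ]
  [ 0   1  -1  0  1/2     0 ]
  [ 0   0   0  1    1     0 ]
  [ 0   2  -2  1    2   1/2 ]
ρ4 → ρ4 − 2·ρ2
  [ 1  -3   2  0  5/2  -3/4 ]
  [ 0   1  -1  0  1/2     0 ]
  [ 0   0   0  1    1     0 ]
  [ 0   0   0  1    1   1/2 ]
ρ4 → ρ4 − ρ3
  [ 1  -3   2  0  5/2  -3/4 ]
  [ 0   1  -1  0  1/2     0 ]
  [ 0   0   0  1    1     0 ]
  [ 0   0   0  0    0   1/2 ]
ρ4 → 2·ρ4
  [ 1  -3   2  0  5/2  -3/4 ]
  [ 0   1  -1  0  1/2     0 ]
  [ 0   0   0  1    1     0 ]
  [ 0   0   0  0    0     1 ]
ρ1 → ρ1 + 3/4·ρ4
  [ 1  -3   2  0  5/2  0 ]
  [ 0   1  -1  0  1/2  0 ]
  [ 0   0   0  1    1  0 ]
  [ 0   0   0  0    0  1 ]
ρ1 → ρ1 + 3·ρ2
  [ 1  0  -1  0    4  0 ]
  [ 0  1  -1  0  1/2  0 ]
  [ 0  0   0  1    1  0 ]
  [ 0  0   0  0    0  1 ]
The reduced form has 4 nonzero rows.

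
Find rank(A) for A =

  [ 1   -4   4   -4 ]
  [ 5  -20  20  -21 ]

rank = 2

r2 ← r2 − 5·r1
  [ 1  -4  4  -4 ]
  [ 0   0  0  -1 ]
r2 ← -1·r2
  [ 1  -4  4  -4 ]
  [ 0   0  0   1 ]
r1 ← r1 + 4·r2
  [ 1  -4  4  0 ]
  [ 0   0  0  1 ]
The reduced form has 2 nonzero rows.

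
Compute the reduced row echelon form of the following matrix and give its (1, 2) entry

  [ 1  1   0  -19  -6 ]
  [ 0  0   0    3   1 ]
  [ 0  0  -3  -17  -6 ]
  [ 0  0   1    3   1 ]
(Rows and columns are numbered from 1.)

r2 <=> r3
  [ 1  1   0  -19  -6 ]
  [ 0  0  -3  -17  -6 ]
  [ 0  0   0    3   1 ]
  [ 0  0   1    3   1 ]
r2 → -1/3·r2
  [ 1  1  0   -19  -6 ]
  [ 0  0  1  17/3   2 ]
  [ 0  0  0     3   1 ]
  [ 0  0  1     3   1 ]
r4 → r4 − r2
  [ 1  1  0   -19  -6 ]
  [ 0  0  1  17/3   2 ]
  [ 0  0  0     3   1 ]
  [ 0  0  0  -8/3  -1 ]
r3 → 1/3·r3
  [ 1  1  0   -19   -6 ]
  [ 0  0  1  17/3    2 ]
  [ 0  0  0     1  1/3 ]
  [ 0  0  0  -8/3   -1 ]
r4 → r4 + 8/3·r3
  [ 1  1  0   -19    -6 ]
  [ 0  0  1  17/3     2 ]
  [ 0  0  0     1   1/3 ]
  [ 0  0  0     0  -1/9 ]
r4 → -9·r4
  [ 1  1  0   -19   -6 ]
  [ 0  0  1  17/3    2 ]
  [ 0  0  0     1  1/3 ]
  [ 0  0  0     0    1 ]
r3 → r3 − 1/3·r4
  [ 1  1  0   -19  -6 ]
  [ 0  0  1  17/3   2 ]
  [ 0  0  0     1   0 ]
  [ 0  0  0     0   1 ]
r2 → r2 − 2·r4
  [ 1  1  0   -19  -6 ]
  [ 0  0  1  17/3   0 ]
  [ 0  0  0     1   0 ]
  [ 0  0  0     0   1 ]
r1 → r1 + 6·r4
  [ 1  1  0   -19  0 ]
  [ 0  0  1  17/3  0 ]
  [ 0  0  0     1  0 ]
  [ 0  0  0     0  1 ]
r2 → r2 − 17/3·r3
  [ 1  1  0  -19  0 ]
  [ 0  0  1    0  0 ]
  [ 0  0  0    1  0 ]
  [ 0  0  0    0  1 ]
r1 → r1 + 19·r3
  [ 1  1  0  0  0 ]
  [ 0  0  1  0  0 ]
  [ 0  0  0  1  0 ]
  [ 0  0  0  0  1 ]

1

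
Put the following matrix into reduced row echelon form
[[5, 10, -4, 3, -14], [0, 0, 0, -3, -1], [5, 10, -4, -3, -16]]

r1 := 1/5·r1
  [ 1   2  -4/5  3/5  -14/5 ]
  [ 0   0     0   -3     -1 ]
  [ 5  10    -4   -3    -16 ]
r3 := r3 − 5·r1
  [ 1  2  -4/5  3/5  -14/5 ]
  [ 0  0     0   -3     -1 ]
  [ 0  0     0   -6     -2 ]
r2 := -1/3·r2
  [ 1  2  -4/5  3/5  -14/5 ]
  [ 0  0     0    1    1/3 ]
  [ 0  0     0   -6     -2 ]
r3 := r3 + 6·r2
  [ 1  2  -4/5  3/5  -14/5 ]
  [ 0  0     0    1    1/3 ]
  [ 0  0     0    0      0 ]
r1 := r1 − 3/5·r2
  [ 1  2  -4/5  0   -3 ]
  [ 0  0     0  1  1/3 ]
  [ 0  0     0  0    0 ]

[[1, 2, -4/5, 0, -3], [0, 0, 0, 1, 1/3], [0, 0, 0, 0, 0]]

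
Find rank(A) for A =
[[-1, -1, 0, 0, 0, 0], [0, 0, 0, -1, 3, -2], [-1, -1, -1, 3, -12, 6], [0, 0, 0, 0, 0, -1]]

R1 ← -1·R1
R3 ← R3 + R1
R2 <=> R3
R2 ← -1·R2
R3 ← -1·R3
R4 ← -1·R4
R3 ← R3 − 2·R4
R2 ← R2 + 6·R4
R2 ← R2 + 3·R3
The reduced form has 4 nonzero rows.

rank = 4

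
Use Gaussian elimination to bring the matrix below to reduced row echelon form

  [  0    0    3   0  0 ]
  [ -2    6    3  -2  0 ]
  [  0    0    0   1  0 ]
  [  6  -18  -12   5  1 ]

R1 <-> R2
  [ -2    6    3  -2  0 ]
  [  0    0    3   0  0 ]
  [  0    0    0   1  0 ]
  [  6  -18  -12   5  1 ]
R1 := -1/2·R1
  [ 1   -3  -3/2  1  0 ]
  [ 0    0     3  0  0 ]
  [ 0    0     0  1  0 ]
  [ 6  -18   -12  5  1 ]
R4 := R4 − 6·R1
  [ 1  -3  -3/2   1  0 ]
  [ 0   0     3   0  0 ]
  [ 0   0     0   1  0 ]
  [ 0   0    -3  -1  1 ]
R2 := 1/3·R2
  [ 1  -3  -3/2   1  0 ]
  [ 0   0     1   0  0 ]
  [ 0   0     0   1  0 ]
  [ 0   0    -3  -1  1 ]
R4 := R4 + 3·R2
  [ 1  -3  -3/2   1  0 ]
  [ 0   0     1   0  0 ]
  [ 0   0     0   1  0 ]
  [ 0   0     0  -1  1 ]
R4 := R4 + R3
  [ 1  -3  -3/2  1  0 ]
  [ 0   0     1  0  0 ]
  [ 0   0     0  1  0 ]
  [ 0   0     0  0  1 ]
R1 := R1 − R3
  [ 1  -3  -3/2  0  0 ]
  [ 0   0     1  0  0 ]
  [ 0   0     0  1  0 ]
  [ 0   0     0  0  1 ]
R1 := R1 + 3/2·R2
  [ 1  -3  0  0  0 ]
  [ 0   0  1  0  0 ]
  [ 0   0  0  1  0 ]
  [ 0   0  0  0  1 ]

[[1, -3, 0, 0, 0], [0, 0, 1, 0, 0], [0, 0, 0, 1, 0], [0, 0, 0, 0, 1]]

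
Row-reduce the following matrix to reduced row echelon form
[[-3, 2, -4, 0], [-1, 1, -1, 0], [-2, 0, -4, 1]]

[[1, 0, 2, 0], [0, 1, 1, 0], [0, 0, 0, 1]]

R1 := -1/3·R1
  [  1  -2/3  4/3  0 ]
  [ -1     1   -1  0 ]
  [ -2     0   -4  1 ]
R2 := R2 + R1
  [  1  -2/3  4/3  0 ]
  [  0   1/3  1/3  0 ]
  [ -2     0   -4  1 ]
R3 := R3 + 2·R1
  [ 1  -2/3   4/3  0 ]
  [ 0   1/3   1/3  0 ]
  [ 0  -4/3  -4/3  1 ]
R2 := 3·R2
  [ 1  -2/3   4/3  0 ]
  [ 0     1     1  0 ]
  [ 0  -4/3  -4/3  1 ]
R3 := R3 + 4/3·R2
  [ 1  -2/3  4/3  0 ]
  [ 0     1    1  0 ]
  [ 0     0    0  1 ]
R1 := R1 + 2/3·R2
  [ 1  0  2  0 ]
  [ 0  1  1  0 ]
  [ 0  0  0  1 ]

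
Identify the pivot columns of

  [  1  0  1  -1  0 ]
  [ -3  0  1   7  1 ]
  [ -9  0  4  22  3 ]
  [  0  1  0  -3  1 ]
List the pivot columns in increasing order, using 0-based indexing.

r2 := r2 + 3·r1
  [  1  0  1  -1  0 ]
  [  0  0  4   4  1 ]
  [ -9  0  4  22  3 ]
  [  0  1  0  -3  1 ]
r3 := r3 + 9·r1
  [ 1  0   1  -1  0 ]
  [ 0  0   4   4  1 ]
  [ 0  0  13  13  3 ]
  [ 0  1   0  -3  1 ]
r2 ↔ r4
  [ 1  0   1  -1  0 ]
  [ 0  1   0  -3  1 ]
  [ 0  0  13  13  3 ]
  [ 0  0   4   4  1 ]
r3 := 1/13·r3
  [ 1  0  1  -1     0 ]
  [ 0  1  0  -3     1 ]
  [ 0  0  1   1  3/13 ]
  [ 0  0  4   4     1 ]
r4 := r4 − 4·r3
  [ 1  0  1  -1     0 ]
  [ 0  1  0  -3     1 ]
  [ 0  0  1   1  3/13 ]
  [ 0  0  0   0  1/13 ]
r4 := 13·r4
  [ 1  0  1  -1     0 ]
  [ 0  1  0  -3     1 ]
  [ 0  0  1   1  3/13 ]
  [ 0  0  0   0     1 ]
r3 := r3 − 3/13·r4
  [ 1  0  1  -1  0 ]
  [ 0  1  0  -3  1 ]
  [ 0  0  1   1  0 ]
  [ 0  0  0   0  1 ]
r2 := r2 − r4
  [ 1  0  1  -1  0 ]
  [ 0  1  0  -3  0 ]
  [ 0  0  1   1  0 ]
  [ 0  0  0   0  1 ]
r1 := r1 − r3
  [ 1  0  0  -2  0 ]
  [ 0  1  0  -3  0 ]
  [ 0  0  1   1  0 ]
  [ 0  0  0   0  1 ]
Pivot columns are the columns containing a leading 1.

0, 1, 2, 4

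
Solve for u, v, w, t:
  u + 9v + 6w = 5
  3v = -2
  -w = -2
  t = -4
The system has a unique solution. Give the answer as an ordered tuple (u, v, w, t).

(-1, -2/3, 2, -4)

Form the augmented matrix and row-reduce:
  [ 1  9   6  0  |   5 ]
  [ 0  3   0  0  |  -2 ]
  [ 0  0  -1  0  |  -2 ]
  [ 0  0   0  1  |  -4 ]
R2 ← 1/3·R2
R3 ← -1·R3
R1 ← R1 − 6·R3
R1 ← R1 − 9·R2
Reading off the last column: u = -1, v = -2/3, w = 2, t = -4.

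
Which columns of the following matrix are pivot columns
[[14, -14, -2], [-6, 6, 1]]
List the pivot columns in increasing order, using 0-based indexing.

r1 := 1/14·r1
  [  1  -1  -1/7 ]
  [ -6   6     1 ]
r2 := r2 + 6·r1
  [ 1  -1  -1/7 ]
  [ 0   0   1/7 ]
r2 := 7·r2
  [ 1  -1  -1/7 ]
  [ 0   0     1 ]
r1 := r1 + 1/7·r2
  [ 1  -1  0 ]
  [ 0   0  1 ]
Pivot columns are the columns containing a leading 1.

0, 2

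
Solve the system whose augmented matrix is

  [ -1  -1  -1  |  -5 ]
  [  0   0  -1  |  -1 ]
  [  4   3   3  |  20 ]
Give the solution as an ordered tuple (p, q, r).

(5, -1, 1)

r1 := -1·r1
  [ 1  1   1  |   5 ]
  [ 0  0  -1  |  -1 ]
  [ 4  3   3  |  20 ]
r3 := r3 − 4·r1
  [ 1   1   1  |   5 ]
  [ 0   0  -1  |  -1 ]
  [ 0  -1  -1  |   0 ]
r2 ↔ r3
  [ 1   1   1  |   5 ]
  [ 0  -1  -1  |   0 ]
  [ 0   0  -1  |  -1 ]
r2 := -1·r2
  [ 1  1   1  |   5 ]
  [ 0  1   1  |   0 ]
  [ 0  0  -1  |  -1 ]
r3 := -1·r3
  [ 1  1  1  |  5 ]
  [ 0  1  1  |  0 ]
  [ 0  0  1  |  1 ]
r2 := r2 − r3
  [ 1  1  1  |   5 ]
  [ 0  1  0  |  -1 ]
  [ 0  0  1  |   1 ]
r1 := r1 − r3
  [ 1  1  0  |   4 ]
  [ 0  1  0  |  -1 ]
  [ 0  0  1  |   1 ]
r1 := r1 − r2
  [ 1  0  0  |   5 ]
  [ 0  1  0  |  -1 ]
  [ 0  0  1  |   1 ]
Reading off the last column: p = 5, q = -1, r = 1.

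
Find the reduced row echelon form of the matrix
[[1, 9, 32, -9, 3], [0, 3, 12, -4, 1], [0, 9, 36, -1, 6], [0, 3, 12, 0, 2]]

Multiply r2 by 1/3.
  [ 1  9  32    -9    3 ]
  [ 0  1   4  -4/3  1/3 ]
  [ 0  9  36    -1    6 ]
  [ 0  3  12     0    2 ]
Subtract 9 times r2 from r3.
  [ 1  9  32    -9    3 ]
  [ 0  1   4  -4/3  1/3 ]
  [ 0  0   0    11    3 ]
  [ 0  3  12     0    2 ]
Subtract 3 times r2 from r4.
  [ 1  9  32    -9    3 ]
  [ 0  1   4  -4/3  1/3 ]
  [ 0  0   0    11    3 ]
  [ 0  0   0     4    1 ]
Multiply r3 by 1/11.
  [ 1  9  32    -9     3 ]
  [ 0  1   4  -4/3   1/3 ]
  [ 0  0   0     1  3/11 ]
  [ 0  0   0     4     1 ]
Subtract 4 times r3 from r4.
  [ 1  9  32    -9      3 ]
  [ 0  1   4  -4/3    1/3 ]
  [ 0  0   0     1   3/11 ]
  [ 0  0   0     0  -1/11 ]
Multiply r4 by -11.
  [ 1  9  32    -9     3 ]
  [ 0  1   4  -4/3   1/3 ]
  [ 0  0   0     1  3/11 ]
  [ 0  0   0     0     1 ]
Subtract 3/11 times r4 from r3.
  [ 1  9  32    -9    3 ]
  [ 0  1   4  -4/3  1/3 ]
  [ 0  0   0     1    0 ]
  [ 0  0   0     0    1 ]
Subtract 1/3 times r4 from r2.
  [ 1  9  32    -9  3 ]
  [ 0  1   4  -4/3  0 ]
  [ 0  0   0     1  0 ]
  [ 0  0   0     0  1 ]
Subtract 3 times r4 from r1.
  [ 1  9  32    -9  0 ]
  [ 0  1   4  -4/3  0 ]
  [ 0  0   0     1  0 ]
  [ 0  0   0     0  1 ]
Add 4/3 times r3 to r2.
  [ 1  9  32  -9  0 ]
  [ 0  1   4   0  0 ]
  [ 0  0   0   1  0 ]
  [ 0  0   0   0  1 ]
Add 9 times r3 to r1.
  [ 1  9  32  0  0 ]
  [ 0  1   4  0  0 ]
  [ 0  0   0  1  0 ]
  [ 0  0   0  0  1 ]
Subtract 9 times r2 from r1.
  [ 1  0  -4  0  0 ]
  [ 0  1   4  0  0 ]
  [ 0  0   0  1  0 ]
  [ 0  0   0  0  1 ]

[[1, 0, -4, 0, 0], [0, 1, 4, 0, 0], [0, 0, 0, 1, 0], [0, 0, 0, 0, 1]]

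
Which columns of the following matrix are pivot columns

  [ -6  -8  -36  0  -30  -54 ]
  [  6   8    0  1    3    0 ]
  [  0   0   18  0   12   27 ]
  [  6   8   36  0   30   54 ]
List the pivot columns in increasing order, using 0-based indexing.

Multiply r1 by -1/6.
  [ 1  4/3   6  0   5   9 ]
  [ 6    8   0  1   3   0 ]
  [ 0    0  18  0  12  27 ]
  [ 6    8  36  0  30  54 ]
Subtract 6 times r1 from r2.
  [ 1  4/3    6  0    5    9 ]
  [ 0    0  -36  1  -27  -54 ]
  [ 0    0   18  0   12   27 ]
  [ 6    8   36  0   30   54 ]
Subtract 6 times r1 from r4.
  [ 1  4/3    6  0    5    9 ]
  [ 0    0  -36  1  -27  -54 ]
  [ 0    0   18  0   12   27 ]
  [ 0    0    0  0    0    0 ]
Multiply r2 by -1/36.
  [ 1  4/3   6      0    5    9 ]
  [ 0    0   1  -1/36  3/4  3/2 ]
  [ 0    0  18      0   12   27 ]
  [ 0    0   0      0    0    0 ]
Subtract 18 times r2 from r3.
  [ 1  4/3  6      0     5    9 ]
  [ 0    0  1  -1/36   3/4  3/2 ]
  [ 0    0  0    1/2  -3/2    0 ]
  [ 0    0  0      0     0    0 ]
Multiply r3 by 2.
  [ 1  4/3  6      0    5    9 ]
  [ 0    0  1  -1/36  3/4  3/2 ]
  [ 0    0  0      1   -3    0 ]
  [ 0    0  0      0    0    0 ]
Add 1/36 times r3 to r2.
  [ 1  4/3  6  0    5    9 ]
  [ 0    0  1  0  2/3  3/2 ]
  [ 0    0  0  1   -3    0 ]
  [ 0    0  0  0    0    0 ]
Subtract 6 times r2 from r1.
  [ 1  4/3  0  0    1    0 ]
  [ 0    0  1  0  2/3  3/2 ]
  [ 0    0  0  1   -3    0 ]
  [ 0    0  0  0    0    0 ]
Pivot columns are the columns containing a leading 1.

0, 2, 3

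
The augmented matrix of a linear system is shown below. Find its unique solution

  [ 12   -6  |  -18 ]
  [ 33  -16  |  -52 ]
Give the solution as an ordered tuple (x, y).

ρ1 -> 1/12·ρ1
  [  1  -1/2  |  -3/2 ]
  [ 33   -16  |   -52 ]
ρ2 -> ρ2 − 33·ρ1
  [ 1  -1/2  |  -3/2 ]
  [ 0   1/2  |  -5/2 ]
ρ2 -> 2·ρ2
  [ 1  -1/2  |  -3/2 ]
  [ 0     1  |    -5 ]
ρ1 -> ρ1 + 1/2·ρ2
  [ 1  0  |  -4 ]
  [ 0  1  |  -5 ]
Reading off the last column: x = -4, y = -5.

(-4, -5)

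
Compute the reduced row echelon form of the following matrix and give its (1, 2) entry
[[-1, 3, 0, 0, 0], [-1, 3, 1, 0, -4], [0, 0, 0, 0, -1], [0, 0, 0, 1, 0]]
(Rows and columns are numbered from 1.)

r1 ← -1·r1
  [  1  -3  0  0   0 ]
  [ -1   3  1  0  -4 ]
  [  0   0  0  0  -1 ]
  [  0   0  0  1   0 ]
r2 ← r2 + r1
  [ 1  -3  0  0   0 ]
  [ 0   0  1  0  -4 ]
  [ 0   0  0  0  -1 ]
  [ 0   0  0  1   0 ]
r3 ↔ r4
  [ 1  -3  0  0   0 ]
  [ 0   0  1  0  -4 ]
  [ 0   0  0  1   0 ]
  [ 0   0  0  0  -1 ]
r4 ← -1·r4
  [ 1  -3  0  0   0 ]
  [ 0   0  1  0  -4 ]
  [ 0   0  0  1   0 ]
  [ 0   0  0  0   1 ]
r2 ← r2 + 4·r4
  [ 1  -3  0  0  0 ]
  [ 0   0  1  0  0 ]
  [ 0   0  0  1  0 ]
  [ 0   0  0  0  1 ]

-3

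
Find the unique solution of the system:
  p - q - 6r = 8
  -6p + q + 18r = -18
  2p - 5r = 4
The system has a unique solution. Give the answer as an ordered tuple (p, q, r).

Form the augmented matrix and row-reduce:
  [  1  -1  -6  |    8 ]
  [ -6   1  18  |  -18 ]
  [  2   0  -5  |    4 ]
ρ2 → ρ2 + 6·ρ1
ρ3 → ρ3 − 2·ρ1
ρ2 → -1/5·ρ2
ρ3 → ρ3 − 2·ρ2
ρ3 → -5·ρ3
ρ2 → ρ2 − 18/5·ρ3
ρ1 → ρ1 + 6·ρ3
ρ1 → ρ1 + ρ2
Reading off the last column: p = 2, q = -6, r = 0.

(2, -6, 0)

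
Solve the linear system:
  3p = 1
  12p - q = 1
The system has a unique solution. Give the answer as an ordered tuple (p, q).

(1/3, 3)

Form the augmented matrix and row-reduce:
  [  3   0  |  1 ]
  [ 12  -1  |  1 ]
R1 := 1/3·R1
  [  1   0  |  1/3 ]
  [ 12  -1  |    1 ]
R2 := R2 − 12·R1
  [ 1   0  |  1/3 ]
  [ 0  -1  |   -3 ]
R2 := -1·R2
  [ 1  0  |  1/3 ]
  [ 0  1  |    3 ]
Reading off the last column: p = 1/3, q = 3.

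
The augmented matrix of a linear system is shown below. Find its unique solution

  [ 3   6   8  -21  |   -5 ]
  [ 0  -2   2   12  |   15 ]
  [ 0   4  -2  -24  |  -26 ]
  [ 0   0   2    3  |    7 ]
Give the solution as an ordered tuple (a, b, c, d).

Multiply ρ1 by 1/3.
Multiply ρ2 by -1/2.
Subtract 4 times ρ2 from ρ3.
Multiply ρ3 by 1/2.
Subtract 2 times ρ3 from ρ4.
Multiply ρ4 by 1/3.
Add 6 times ρ4 to ρ2.
Add 7 times ρ4 to ρ1.
Add ρ3 to ρ2.
Subtract 8/3 times ρ3 from ρ1.
Subtract 2 times ρ2 from ρ1.
Reading off the last column: a = -1, b = 1/2, c = 2, d = 1.

(-1, 1/2, 2, 1)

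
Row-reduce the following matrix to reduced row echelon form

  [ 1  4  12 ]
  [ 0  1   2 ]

r1 := r1 − 4·r2
  [ 1  0  4 ]
  [ 0  1  2 ]

[[1, 0, 4], [0, 1, 2]]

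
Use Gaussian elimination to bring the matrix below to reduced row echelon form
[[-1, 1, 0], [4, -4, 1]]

Multiply ρ1 by -1.
  [ 1  -1  0 ]
  [ 4  -4  1 ]
Subtract 4 times ρ1 from ρ2.
  [ 1  -1  0 ]
  [ 0   0  1 ]

[[1, -1, 0], [0, 0, 1]]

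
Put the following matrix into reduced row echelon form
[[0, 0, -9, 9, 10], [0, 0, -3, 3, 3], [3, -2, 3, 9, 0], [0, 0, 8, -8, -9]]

[[1, -2/3, 0, 4, 0], [0, 0, 1, -1, 0], [0, 0, 0, 0, 1], [0, 0, 0, 0, 0]]

Swap ρ1 and ρ3.
Multiply ρ1 by 1/3.
Multiply ρ2 by -1/3.
Add 9 times ρ2 to ρ3.
Subtract 8 times ρ2 from ρ4.
Add ρ3 to ρ4.
Add ρ3 to ρ2.
Subtract ρ2 from ρ1.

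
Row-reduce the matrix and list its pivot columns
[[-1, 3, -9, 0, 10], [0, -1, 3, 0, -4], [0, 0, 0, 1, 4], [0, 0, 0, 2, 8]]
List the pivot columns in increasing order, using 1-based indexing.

R1 := -1·R1
R2 := -1·R2
R4 := R4 − 2·R3
R1 := R1 + 3·R2
Pivot columns are the columns containing a leading 1.

1, 2, 4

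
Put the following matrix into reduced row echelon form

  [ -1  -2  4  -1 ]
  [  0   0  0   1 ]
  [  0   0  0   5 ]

[[1, 2, -4, 0], [0, 0, 0, 1], [0, 0, 0, 0]]

Multiply R1 by -1.
  [ 1  2  -4  1 ]
  [ 0  0   0  1 ]
  [ 0  0   0  5 ]
Subtract 5 times R2 from R3.
  [ 1  2  -4  1 ]
  [ 0  0   0  1 ]
  [ 0  0   0  0 ]
Subtract R2 from R1.
  [ 1  2  -4  0 ]
  [ 0  0   0  1 ]
  [ 0  0   0  0 ]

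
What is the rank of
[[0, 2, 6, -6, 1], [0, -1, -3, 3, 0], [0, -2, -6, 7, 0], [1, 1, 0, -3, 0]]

Swap r1 and r4.
  [ 1   1   0  -3  0 ]
  [ 0  -1  -3   3  0 ]
  [ 0  -2  -6   7  0 ]
  [ 0   2   6  -6  1 ]
Multiply r2 by -1.
  [ 1   1   0  -3  0 ]
  [ 0   1   3  -3  0 ]
  [ 0  -2  -6   7  0 ]
  [ 0   2   6  -6  1 ]
Add 2 times r2 to r3.
  [ 1  1  0  -3  0 ]
  [ 0  1  3  -3  0 ]
  [ 0  0  0   1  0 ]
  [ 0  2  6  -6  1 ]
Subtract 2 times r2 from r4.
  [ 1  1  0  -3  0 ]
  [ 0  1  3  -3  0 ]
  [ 0  0  0   1  0 ]
  [ 0  0  0   0  1 ]
Add 3 times r3 to r2.
  [ 1  1  0  -3  0 ]
  [ 0  1  3   0  0 ]
  [ 0  0  0   1  0 ]
  [ 0  0  0   0  1 ]
Add 3 times r3 to r1.
  [ 1  1  0  0  0 ]
  [ 0  1  3  0  0 ]
  [ 0  0  0  1  0 ]
  [ 0  0  0  0  1 ]
Subtract r2 from r1.
  [ 1  0  -3  0  0 ]
  [ 0  1   3  0  0 ]
  [ 0  0   0  1  0 ]
  [ 0  0   0  0  1 ]
The reduced form has 4 nonzero rows.

rank = 4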